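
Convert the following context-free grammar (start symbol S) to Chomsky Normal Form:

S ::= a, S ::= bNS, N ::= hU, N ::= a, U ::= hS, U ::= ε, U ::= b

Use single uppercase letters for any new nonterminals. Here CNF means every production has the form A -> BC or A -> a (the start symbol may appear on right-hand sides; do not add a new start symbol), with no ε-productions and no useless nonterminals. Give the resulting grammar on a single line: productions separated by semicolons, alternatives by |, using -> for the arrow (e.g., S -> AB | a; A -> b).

Nullable: {U}; after ε-elimination: S -> a | bNS; N -> a | h | hU; U -> b | hS.
No unit productions to eliminate.
TERM: introduce B -> b, A -> h and substitute in every rule of length ≥2.
BIN: S -> BNS becomes S -> BC, C -> NS.

S -> a | BC; A -> h; B -> b; C -> NS; N -> a | h | AU; U -> b | AS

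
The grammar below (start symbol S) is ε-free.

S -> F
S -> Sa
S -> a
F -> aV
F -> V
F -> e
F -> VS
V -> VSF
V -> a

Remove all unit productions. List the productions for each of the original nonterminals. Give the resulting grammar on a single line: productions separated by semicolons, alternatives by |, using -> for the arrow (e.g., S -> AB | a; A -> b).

S -> a | e | Sa | VS | aV | VSF; F -> a | e | VS | aV | VSF; V -> a | VSF

Unit productions: F->V, S->F.
Unit pairs (A ⇒* B via units): (F,V), (S,F), (S,V).
S: inherits non-unit rules of {F, S, V} → Sa | VS | VSF | a | aV | e.
F: inherits non-unit rules of {F, V} → VS | VSF | a | aV | e.
V: inherits non-unit rules of {V} → VSF | a.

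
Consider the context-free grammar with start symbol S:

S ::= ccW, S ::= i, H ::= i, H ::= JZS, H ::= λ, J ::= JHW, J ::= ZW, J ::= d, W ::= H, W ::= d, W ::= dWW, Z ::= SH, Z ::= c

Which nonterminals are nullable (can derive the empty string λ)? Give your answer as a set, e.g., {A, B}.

Directly nullable (have an ε-rule): {H}.
W is nullable via W -> H (every symbol on the right is already known nullable).
Not nullable: J, S, Z — each has a terminal in every rule's right-hand side or depends on a non-nullable symbol.

{H, W}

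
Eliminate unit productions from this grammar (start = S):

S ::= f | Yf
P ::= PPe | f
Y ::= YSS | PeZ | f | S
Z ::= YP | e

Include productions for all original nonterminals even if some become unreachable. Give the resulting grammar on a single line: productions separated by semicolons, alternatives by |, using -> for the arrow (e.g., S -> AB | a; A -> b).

Unit productions: Y->S.
Unit pairs (A ⇒* B via units): (Y,S).
S: inherits non-unit rules of {S} → Yf | f.
P: inherits non-unit rules of {P} → PPe | f.
Y: inherits non-unit rules of {S, Y} → PeZ | YSS | Yf | f.
Z: inherits non-unit rules of {Z} → YP | e.

S -> f | Yf; P -> f | PPe; Y -> f | Yf | PeZ | YSS; Z -> e | YP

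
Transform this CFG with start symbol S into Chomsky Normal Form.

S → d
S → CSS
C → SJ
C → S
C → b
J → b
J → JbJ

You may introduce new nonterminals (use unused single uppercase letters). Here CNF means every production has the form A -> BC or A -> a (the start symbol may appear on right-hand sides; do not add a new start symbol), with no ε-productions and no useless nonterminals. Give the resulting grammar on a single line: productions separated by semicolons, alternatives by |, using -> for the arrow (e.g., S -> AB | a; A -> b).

No ε-productions.
After unit-elimination: S -> d | CSS; C -> b | d | SJ | CSS; J -> b | JbJ.
TERM: introduce A -> b and substitute in every rule of length ≥2.
BIN: C -> CSS becomes C -> CB, B -> SS; J -> JAJ becomes J -> JD, D -> AJ; S -> CSS becomes S -> CE, E -> SS.

S -> d | CE; A -> b; B -> SS; C -> b | d | CB | SJ; D -> AJ; E -> SS; J -> b | JD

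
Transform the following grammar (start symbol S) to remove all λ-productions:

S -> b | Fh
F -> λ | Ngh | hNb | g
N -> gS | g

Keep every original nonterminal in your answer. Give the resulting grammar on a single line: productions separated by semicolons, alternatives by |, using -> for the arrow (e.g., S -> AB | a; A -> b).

Nullable set: {F}.
S -> Fh: F nullable, giving Fh | h.
Drop F -> λ.
Unchanged (no nullable symbols): S -> b; F -> Ngh; F -> g; F -> hNb; N -> g; N -> gS.

S -> b | h | Fh; F -> g | Ngh | hNb; N -> g | gS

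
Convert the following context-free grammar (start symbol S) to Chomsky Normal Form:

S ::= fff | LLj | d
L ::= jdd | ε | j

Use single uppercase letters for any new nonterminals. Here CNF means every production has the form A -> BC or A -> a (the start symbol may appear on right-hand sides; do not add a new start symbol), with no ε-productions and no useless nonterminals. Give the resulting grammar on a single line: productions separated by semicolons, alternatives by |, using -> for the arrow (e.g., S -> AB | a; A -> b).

S -> d | j | CE | LA | LF; A -> j; B -> d; C -> f; D -> BB; E -> CC; F -> LA; L -> j | AD

Nullable: {L}; after ε-elimination: S -> d | j | Lj | LLj | fff; L -> j | jdd.
No unit productions to eliminate.
TERM: introduce B -> d, C -> f, A -> j and substitute in every rule of length ≥2.
BIN: L -> ABB becomes L -> AD, D -> BB; S -> CCC becomes S -> CE, E -> CC; S -> LLA becomes S -> LF, F -> LA.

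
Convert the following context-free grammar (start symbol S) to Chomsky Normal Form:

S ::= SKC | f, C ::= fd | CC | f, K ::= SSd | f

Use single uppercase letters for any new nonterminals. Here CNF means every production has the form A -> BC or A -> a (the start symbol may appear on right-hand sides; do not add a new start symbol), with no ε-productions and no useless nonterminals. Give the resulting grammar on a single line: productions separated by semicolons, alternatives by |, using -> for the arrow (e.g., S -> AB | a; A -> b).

S -> f | SE; A -> f; B -> d; C -> f | AB | CC; D -> SB; E -> KC; K -> f | SD

No ε-productions.
No unit productions to eliminate.
TERM: introduce B -> d, A -> f and substitute in every rule of length ≥2.
BIN: K -> SSB becomes K -> SD, D -> SB; S -> SKC becomes S -> SE, E -> KC.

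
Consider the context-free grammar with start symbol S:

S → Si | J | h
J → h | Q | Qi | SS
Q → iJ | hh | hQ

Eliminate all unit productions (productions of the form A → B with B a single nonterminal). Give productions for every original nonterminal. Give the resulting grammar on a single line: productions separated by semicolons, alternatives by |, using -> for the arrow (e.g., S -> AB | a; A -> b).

Unit productions: J->Q, S->J.
Unit pairs (A ⇒* B via units): (J,Q), (S,J), (S,Q).
S: inherits non-unit rules of {J, Q, S} → Qi | SS | Si | h | hQ | hh | iJ.
J: inherits non-unit rules of {J, Q} → Qi | SS | h | hQ | hh | iJ.
Q: inherits non-unit rules of {Q} → hQ | hh | iJ.

S -> h | Qi | SS | Si | hQ | hh | iJ; J -> h | Qi | SS | hQ | hh | iJ; Q -> hQ | hh | iJ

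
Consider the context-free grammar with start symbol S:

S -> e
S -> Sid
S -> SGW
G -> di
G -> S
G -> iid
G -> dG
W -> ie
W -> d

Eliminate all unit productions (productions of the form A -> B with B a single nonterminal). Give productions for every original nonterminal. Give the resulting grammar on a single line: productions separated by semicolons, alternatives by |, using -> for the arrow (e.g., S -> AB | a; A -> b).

S -> e | SGW | Sid; G -> e | dG | di | SGW | Sid | iid; W -> d | ie

Unit productions: G->S.
Unit pairs (A ⇒* B via units): (G,S).
S: inherits non-unit rules of {S} → SGW | Sid | e.
G: inherits non-unit rules of {G, S} → SGW | Sid | dG | di | e | iid.
W: inherits non-unit rules of {W} → d | ie.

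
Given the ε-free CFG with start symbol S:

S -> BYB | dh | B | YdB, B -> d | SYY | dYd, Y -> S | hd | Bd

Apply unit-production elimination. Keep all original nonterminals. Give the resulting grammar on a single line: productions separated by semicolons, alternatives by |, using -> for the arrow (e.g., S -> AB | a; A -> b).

Unit productions: S->B, Y->S.
Unit pairs (A ⇒* B via units): (S,B), (Y,B), (Y,S).
S: inherits non-unit rules of {B, S} → BYB | SYY | YdB | d | dYd | dh.
B: inherits non-unit rules of {B} → SYY | d | dYd.
Y: inherits non-unit rules of {B, S, Y} → BYB | Bd | SYY | YdB | d | dYd | dh | hd.

S -> d | dh | BYB | SYY | YdB | dYd; B -> d | SYY | dYd; Y -> d | Bd | dh | hd | BYB | SYY | YdB | dYd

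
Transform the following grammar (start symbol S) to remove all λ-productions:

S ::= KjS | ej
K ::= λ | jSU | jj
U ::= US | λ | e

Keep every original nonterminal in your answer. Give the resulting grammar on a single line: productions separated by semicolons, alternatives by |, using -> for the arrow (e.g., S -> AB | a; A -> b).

S -> ej | jS | KjS; K -> jS | jj | jSU; U -> S | e | US

Nullable set: {K, U}.
S -> KjS: K nullable, giving KjS | jS.
Drop K -> λ.
K -> jSU: U nullable, giving jS | jSU.
Drop U -> λ.
U -> US: U nullable, giving S | US.
Unchanged (no nullable symbols): S -> ej; K -> jj; U -> e.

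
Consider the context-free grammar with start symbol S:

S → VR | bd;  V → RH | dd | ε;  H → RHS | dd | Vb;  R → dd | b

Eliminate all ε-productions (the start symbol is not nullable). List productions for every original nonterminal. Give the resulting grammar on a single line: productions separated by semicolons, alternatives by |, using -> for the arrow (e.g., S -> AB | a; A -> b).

S -> R | VR | bd; H -> b | Vb | dd | RHS; R -> b | dd; V -> RH | dd

Nullable set: {V}.
S -> VR: V nullable, giving R | VR.
H -> Vb: V nullable, giving Vb | b.
Drop V -> ε.
Unchanged (no nullable symbols): S -> bd; H -> RHS; H -> dd; R -> b; R -> dd; V -> RH; V -> dd.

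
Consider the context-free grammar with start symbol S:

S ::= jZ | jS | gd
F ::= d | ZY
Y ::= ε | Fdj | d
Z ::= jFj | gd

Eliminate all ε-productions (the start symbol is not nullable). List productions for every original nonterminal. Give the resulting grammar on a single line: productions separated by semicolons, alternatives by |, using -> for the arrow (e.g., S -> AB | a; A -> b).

S -> gd | jS | jZ; F -> Z | d | ZY; Y -> d | Fdj; Z -> gd | jFj

Nullable set: {Y}.
F -> ZY: Y nullable, giving Z | ZY.
Drop Y -> ε.
Unchanged (no nullable symbols): S -> gd; S -> jS; S -> jZ; F -> d; Y -> Fdj; Y -> d; Z -> gd; Z -> jFj.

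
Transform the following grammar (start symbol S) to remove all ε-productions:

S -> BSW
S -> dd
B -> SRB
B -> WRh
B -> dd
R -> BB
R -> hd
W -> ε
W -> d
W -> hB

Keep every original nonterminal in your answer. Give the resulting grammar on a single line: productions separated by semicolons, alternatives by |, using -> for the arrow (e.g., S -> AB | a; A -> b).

Nullable set: {W}.
S -> BSW: W nullable, giving BS | BSW.
B -> WRh: W nullable, giving Rh | WRh.
Drop W -> ε.
Unchanged (no nullable symbols): S -> dd; B -> SRB; B -> dd; R -> BB; R -> hd; W -> d; W -> hB.

S -> BS | dd | BSW; B -> Rh | dd | SRB | WRh; R -> BB | hd; W -> d | hB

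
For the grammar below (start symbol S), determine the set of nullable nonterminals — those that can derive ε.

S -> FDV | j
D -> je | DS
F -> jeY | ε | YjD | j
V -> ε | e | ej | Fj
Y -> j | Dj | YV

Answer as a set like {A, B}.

Directly nullable (have an ε-rule): {F, V}.
Not nullable: D, S, Y — each has a terminal in every rule's right-hand side or depends on a non-nullable symbol.

{F, V}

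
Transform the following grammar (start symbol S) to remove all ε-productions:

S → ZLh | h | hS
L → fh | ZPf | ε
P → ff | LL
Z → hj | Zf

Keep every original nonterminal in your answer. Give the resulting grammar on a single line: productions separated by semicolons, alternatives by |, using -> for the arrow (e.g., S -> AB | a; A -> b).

S -> h | Zh | hS | ZLh; L -> Zf | fh | ZPf; P -> L | LL | ff; Z -> Zf | hj

Nullable set: {L, P}.
S -> ZLh: L nullable, giving ZLh | Zh.
Drop L -> ε.
L -> ZPf: P nullable, giving ZPf | Zf.
P -> LL: L, L nullable, giving L | LL.
Unchanged (no nullable symbols): S -> h; S -> hS; L -> fh; P -> ff; Z -> Zf; Z -> hj.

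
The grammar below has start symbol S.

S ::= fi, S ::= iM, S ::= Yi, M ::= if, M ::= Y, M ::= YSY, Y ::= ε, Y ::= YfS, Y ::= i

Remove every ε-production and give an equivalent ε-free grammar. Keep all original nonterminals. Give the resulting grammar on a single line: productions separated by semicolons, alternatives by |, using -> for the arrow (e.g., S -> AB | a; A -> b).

S -> i | Yi | fi | iM; M -> S | Y | SY | YS | if | YSY; Y -> i | fS | YfS

Nullable set: {M, Y}.
S -> Yi: Y nullable, giving Yi | i.
S -> iM: M nullable, giving i | iM.
M -> Y: Y nullable, giving Y.
M -> YSY: Y, Y nullable, giving S | SY | YS | YSY.
Drop Y -> ε.
Y -> YfS: Y nullable, giving YfS | fS.
Unchanged (no nullable symbols): S -> fi; M -> if; Y -> i.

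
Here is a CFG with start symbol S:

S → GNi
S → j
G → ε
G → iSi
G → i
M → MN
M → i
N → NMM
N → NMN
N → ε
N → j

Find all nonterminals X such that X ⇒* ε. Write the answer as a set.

{G, N}

Directly nullable (have an ε-rule): {G, N}.
Not nullable: M, S — each has a terminal in every rule's right-hand side or depends on a non-nullable symbol.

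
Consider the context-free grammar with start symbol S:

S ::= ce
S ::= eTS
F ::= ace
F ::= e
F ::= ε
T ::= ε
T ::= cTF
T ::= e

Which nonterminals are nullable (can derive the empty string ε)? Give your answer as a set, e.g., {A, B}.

Directly nullable (have an ε-rule): {F, T}.
Not nullable: S — each has a terminal in every rule's right-hand side or depends on a non-nullable symbol.

{F, T}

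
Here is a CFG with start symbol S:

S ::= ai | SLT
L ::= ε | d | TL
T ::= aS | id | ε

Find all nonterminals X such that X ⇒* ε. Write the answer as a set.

Directly nullable (have an ε-rule): {L, T}.
Not nullable: S — each has a terminal in every rule's right-hand side or depends on a non-nullable symbol.

{L, T}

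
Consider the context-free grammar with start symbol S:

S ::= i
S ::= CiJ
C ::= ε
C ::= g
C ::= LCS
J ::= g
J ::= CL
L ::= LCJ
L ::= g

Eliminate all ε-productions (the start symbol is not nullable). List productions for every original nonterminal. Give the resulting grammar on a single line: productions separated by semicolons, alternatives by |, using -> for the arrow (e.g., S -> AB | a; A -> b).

S -> i | iJ | CiJ; C -> g | LS | LCS; J -> L | g | CL; L -> g | LJ | LCJ

Nullable set: {C}.
S -> CiJ: C nullable, giving CiJ | iJ.
Drop C -> ε.
C -> LCS: C nullable, giving LCS | LS.
J -> CL: C nullable, giving CL | L.
L -> LCJ: C nullable, giving LCJ | LJ.
Unchanged (no nullable symbols): S -> i; C -> g; J -> g; L -> g.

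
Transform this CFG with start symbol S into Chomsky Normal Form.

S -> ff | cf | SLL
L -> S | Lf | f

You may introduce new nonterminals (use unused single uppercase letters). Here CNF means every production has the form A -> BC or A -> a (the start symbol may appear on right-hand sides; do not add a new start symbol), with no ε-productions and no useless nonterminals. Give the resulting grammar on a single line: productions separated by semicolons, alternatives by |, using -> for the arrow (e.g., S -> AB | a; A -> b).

No ε-productions.
After unit-elimination: S -> cf | ff | SLL; L -> f | Lf | cf | ff | SLL.
TERM: introduce B -> c, A -> f and substitute in every rule of length ≥2.
BIN: L -> SLL becomes L -> SC, C -> LL; S -> SLL becomes S -> SD, D -> LL.

S -> AA | BA | SD; A -> f; B -> c; C -> LL; D -> LL; L -> f | AA | BA | LA | SC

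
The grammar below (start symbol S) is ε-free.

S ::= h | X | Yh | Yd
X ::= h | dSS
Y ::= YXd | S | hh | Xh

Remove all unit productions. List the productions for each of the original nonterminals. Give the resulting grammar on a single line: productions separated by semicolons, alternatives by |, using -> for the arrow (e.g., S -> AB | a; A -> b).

Unit productions: S->X, Y->S.
Unit pairs (A ⇒* B via units): (S,X), (Y,S), (Y,X).
S: inherits non-unit rules of {S, X} → Yd | Yh | dSS | h.
X: inherits non-unit rules of {X} → dSS | h.
Y: inherits non-unit rules of {S, X, Y} → Xh | YXd | Yd | Yh | dSS | h | hh.

S -> h | Yd | Yh | dSS; X -> h | dSS; Y -> h | Xh | Yd | Yh | hh | YXd | dSS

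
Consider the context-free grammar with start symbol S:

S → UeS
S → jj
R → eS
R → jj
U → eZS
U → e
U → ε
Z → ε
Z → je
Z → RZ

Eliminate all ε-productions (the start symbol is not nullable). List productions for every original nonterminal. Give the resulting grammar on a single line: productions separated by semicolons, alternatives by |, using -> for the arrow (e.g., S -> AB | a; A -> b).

Nullable set: {U, Z}.
S -> UeS: U nullable, giving UeS | eS.
Drop U -> ε.
U -> eZS: Z nullable, giving eS | eZS.
Drop Z -> ε.
Z -> RZ: Z nullable, giving R | RZ.
Unchanged (no nullable symbols): S -> jj; R -> eS; R -> jj; U -> e; Z -> je.

S -> eS | jj | UeS; R -> eS | jj; U -> e | eS | eZS; Z -> R | RZ | je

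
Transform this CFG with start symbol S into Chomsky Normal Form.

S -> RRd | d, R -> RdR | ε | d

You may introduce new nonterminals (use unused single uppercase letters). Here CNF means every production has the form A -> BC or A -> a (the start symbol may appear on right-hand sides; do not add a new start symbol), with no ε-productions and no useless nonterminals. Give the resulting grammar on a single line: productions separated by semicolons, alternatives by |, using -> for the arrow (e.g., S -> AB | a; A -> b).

S -> d | RA | RC; A -> d; B -> AR; C -> RA; R -> d | AR | RA | RB

Nullable: {R}; after ε-elimination: S -> d | Rd | RRd; R -> d | Rd | dR | RdR.
No unit productions to eliminate.
TERM: introduce A -> d and substitute in every rule of length ≥2.
BIN: R -> RAR becomes R -> RB, B -> AR; S -> RRA becomes S -> RC, C -> RA.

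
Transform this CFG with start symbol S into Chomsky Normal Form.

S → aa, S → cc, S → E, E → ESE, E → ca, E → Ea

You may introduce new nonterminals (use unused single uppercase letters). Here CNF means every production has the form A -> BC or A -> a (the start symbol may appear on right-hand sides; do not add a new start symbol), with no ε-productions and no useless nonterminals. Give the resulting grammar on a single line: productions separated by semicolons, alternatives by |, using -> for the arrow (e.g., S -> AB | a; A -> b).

S -> AA | BA | BB | EA | ED; A -> a; B -> c; C -> SE; D -> SE; E -> BA | EA | EC

No ε-productions.
After unit-elimination: S -> Ea | aa | ca | cc | ESE; E -> Ea | ca | ESE.
TERM: introduce A -> a, B -> c and substitute in every rule of length ≥2.
BIN: E -> ESE becomes E -> EC, C -> SE; S -> ESE becomes S -> ED, D -> SE.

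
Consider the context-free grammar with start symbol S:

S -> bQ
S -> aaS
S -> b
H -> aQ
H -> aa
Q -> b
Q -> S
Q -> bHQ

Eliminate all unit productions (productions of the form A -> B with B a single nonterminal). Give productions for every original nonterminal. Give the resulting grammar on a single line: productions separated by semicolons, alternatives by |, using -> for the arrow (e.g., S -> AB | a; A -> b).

Unit productions: Q->S.
Unit pairs (A ⇒* B via units): (Q,S).
S: inherits non-unit rules of {S} → aaS | b | bQ.
H: inherits non-unit rules of {H} → aQ | aa.
Q: inherits non-unit rules of {Q, S} → aaS | b | bHQ | bQ.

S -> b | bQ | aaS; H -> aQ | aa; Q -> b | bQ | aaS | bHQ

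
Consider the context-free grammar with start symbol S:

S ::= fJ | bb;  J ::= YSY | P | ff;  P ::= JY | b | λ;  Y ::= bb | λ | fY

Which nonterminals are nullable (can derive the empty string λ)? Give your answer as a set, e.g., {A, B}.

Directly nullable (have an ε-rule): {P, Y}.
J is nullable via J -> P (every symbol on the right is already known nullable).
Not nullable: S — each has a terminal in every rule's right-hand side or depends on a non-nullable symbol.

{J, P, Y}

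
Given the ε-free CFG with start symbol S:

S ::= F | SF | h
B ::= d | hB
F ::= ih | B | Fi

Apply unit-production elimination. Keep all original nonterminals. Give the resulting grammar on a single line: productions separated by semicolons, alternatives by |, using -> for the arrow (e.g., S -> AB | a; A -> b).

Unit productions: F->B, S->F.
Unit pairs (A ⇒* B via units): (F,B), (S,B), (S,F).
S: inherits non-unit rules of {B, F, S} → Fi | SF | d | h | hB | ih.
B: inherits non-unit rules of {B} → d | hB.
F: inherits non-unit rules of {B, F} → Fi | d | hB | ih.

S -> d | h | Fi | SF | hB | ih; B -> d | hB; F -> d | Fi | hB | ih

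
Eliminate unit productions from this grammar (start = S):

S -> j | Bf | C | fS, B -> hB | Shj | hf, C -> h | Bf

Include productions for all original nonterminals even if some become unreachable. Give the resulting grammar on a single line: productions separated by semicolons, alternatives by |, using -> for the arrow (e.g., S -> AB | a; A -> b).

S -> h | j | Bf | fS; B -> hB | hf | Shj; C -> h | Bf

Unit productions: S->C.
Unit pairs (A ⇒* B via units): (S,C).
S: inherits non-unit rules of {C, S} → Bf | fS | h | j.
B: inherits non-unit rules of {B} → Shj | hB | hf.
C: inherits non-unit rules of {C} → Bf | h.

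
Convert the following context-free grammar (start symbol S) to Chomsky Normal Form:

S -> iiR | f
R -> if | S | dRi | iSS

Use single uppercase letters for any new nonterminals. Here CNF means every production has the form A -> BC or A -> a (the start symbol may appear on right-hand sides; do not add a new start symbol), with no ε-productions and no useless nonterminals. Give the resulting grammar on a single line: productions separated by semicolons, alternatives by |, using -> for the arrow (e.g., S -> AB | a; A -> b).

No ε-productions.
After unit-elimination: S -> f | iiR; R -> f | if | dRi | iSS | iiR.
TERM: introduce A -> d, C -> f, B -> i and substitute in every rule of length ≥2.
BIN: R -> ARB becomes R -> AD, D -> RB; R -> BBR becomes R -> BE, E -> BR; R -> BSS becomes R -> BF, F -> SS; S -> BBR becomes S -> BG, G -> BR.

S -> f | BG; A -> d; B -> i; C -> f; D -> RB; E -> BR; F -> SS; G -> BR; R -> f | AD | BC | BE | BF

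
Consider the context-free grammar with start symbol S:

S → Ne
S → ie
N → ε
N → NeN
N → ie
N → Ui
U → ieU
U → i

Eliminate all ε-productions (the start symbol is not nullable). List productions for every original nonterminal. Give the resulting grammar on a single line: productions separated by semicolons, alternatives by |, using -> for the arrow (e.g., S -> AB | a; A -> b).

S -> e | Ne | ie; N -> e | Ne | Ui | eN | ie | NeN; U -> i | ieU

Nullable set: {N}.
S -> Ne: N nullable, giving Ne | e.
Drop N -> ε.
N -> NeN: N, N nullable, giving Ne | NeN | e | eN.
Unchanged (no nullable symbols): S -> ie; N -> Ui; N -> ie; U -> i; U -> ieU.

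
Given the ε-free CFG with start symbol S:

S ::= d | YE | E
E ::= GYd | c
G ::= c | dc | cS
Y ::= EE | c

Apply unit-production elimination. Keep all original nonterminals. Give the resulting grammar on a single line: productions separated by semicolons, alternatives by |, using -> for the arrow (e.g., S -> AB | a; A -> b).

S -> c | d | YE | GYd; E -> c | GYd; G -> c | cS | dc; Y -> c | EE

Unit productions: S->E.
Unit pairs (A ⇒* B via units): (S,E).
S: inherits non-unit rules of {E, S} → GYd | YE | c | d.
E: inherits non-unit rules of {E} → GYd | c.
G: inherits non-unit rules of {G} → c | cS | dc.
Y: inherits non-unit rules of {Y} → EE | c.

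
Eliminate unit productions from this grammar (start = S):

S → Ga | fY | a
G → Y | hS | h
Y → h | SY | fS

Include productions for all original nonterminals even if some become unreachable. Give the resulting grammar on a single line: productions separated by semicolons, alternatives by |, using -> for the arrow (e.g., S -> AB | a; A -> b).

Unit productions: G->Y.
Unit pairs (A ⇒* B via units): (G,Y).
S: inherits non-unit rules of {S} → Ga | a | fY.
G: inherits non-unit rules of {G, Y} → SY | fS | h | hS.
Y: inherits non-unit rules of {Y} → SY | fS | h.

S -> a | Ga | fY; G -> h | SY | fS | hS; Y -> h | SY | fS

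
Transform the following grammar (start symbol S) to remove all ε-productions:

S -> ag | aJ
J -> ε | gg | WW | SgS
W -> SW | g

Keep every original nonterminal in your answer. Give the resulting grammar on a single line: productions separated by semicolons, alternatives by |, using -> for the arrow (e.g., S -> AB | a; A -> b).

Nullable set: {J}.
S -> aJ: J nullable, giving a | aJ.
Drop J -> ε.
Unchanged (no nullable symbols): S -> ag; J -> SgS; J -> WW; J -> gg; W -> SW; W -> g.

S -> a | aJ | ag; J -> WW | gg | SgS; W -> g | SW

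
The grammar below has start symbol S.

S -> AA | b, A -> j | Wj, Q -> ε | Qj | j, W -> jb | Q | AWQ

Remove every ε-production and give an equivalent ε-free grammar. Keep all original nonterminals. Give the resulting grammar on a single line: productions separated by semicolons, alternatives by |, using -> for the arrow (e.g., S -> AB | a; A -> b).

Nullable set: {Q, W}.
A -> Wj: W nullable, giving Wj | j.
Drop Q -> ε.
Q -> Qj: Q nullable, giving Qj | j.
W -> AWQ: W, Q nullable, giving A | AQ | AW | AWQ.
W -> Q: Q nullable, giving Q.
Unchanged (no nullable symbols): S -> AA; S -> b; A -> j; Q -> j; W -> jb.

S -> b | AA; A -> j | Wj; Q -> j | Qj; W -> A | Q | AQ | AW | jb | AWQ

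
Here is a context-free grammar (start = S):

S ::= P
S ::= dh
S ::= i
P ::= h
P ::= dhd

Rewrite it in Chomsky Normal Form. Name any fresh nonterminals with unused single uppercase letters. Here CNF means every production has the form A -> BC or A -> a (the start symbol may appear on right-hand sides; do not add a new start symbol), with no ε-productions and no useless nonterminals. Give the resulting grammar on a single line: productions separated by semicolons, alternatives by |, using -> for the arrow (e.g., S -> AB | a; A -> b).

No ε-productions.
After unit-elimination: S -> h | i | dh | dhd; P -> h | dhd.
TERM: introduce A -> d, B -> h and substitute in every rule of length ≥2.
BIN: P -> ABA becomes P -> AC, C -> BA; S -> ABA becomes S -> AD, D -> BA.
Drop unreachable/unproductive: P.

S -> h | i | AB | AD; A -> d; B -> h; D -> BA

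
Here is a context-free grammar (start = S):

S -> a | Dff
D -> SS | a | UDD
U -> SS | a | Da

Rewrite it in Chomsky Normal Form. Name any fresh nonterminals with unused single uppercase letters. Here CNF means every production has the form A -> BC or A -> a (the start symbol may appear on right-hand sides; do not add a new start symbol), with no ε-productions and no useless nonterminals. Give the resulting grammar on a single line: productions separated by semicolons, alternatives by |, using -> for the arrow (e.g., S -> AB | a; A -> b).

No ε-productions.
No unit productions to eliminate.
TERM: introduce B -> a, A -> f and substitute in every rule of length ≥2.
BIN: D -> UDD becomes D -> UC, C -> DD; S -> DAA becomes S -> DE, E -> AA.

S -> a | DE; A -> f; B -> a; C -> DD; D -> a | SS | UC; E -> AA; U -> a | DB | SS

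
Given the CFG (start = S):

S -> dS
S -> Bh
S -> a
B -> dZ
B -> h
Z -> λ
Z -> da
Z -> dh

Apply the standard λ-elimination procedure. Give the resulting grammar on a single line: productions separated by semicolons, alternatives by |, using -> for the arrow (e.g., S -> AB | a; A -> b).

S -> a | Bh | dS; B -> d | h | dZ; Z -> da | dh

Nullable set: {Z}.
B -> dZ: Z nullable, giving d | dZ.
Drop Z -> λ.
Unchanged (no nullable symbols): S -> Bh; S -> a; S -> dS; B -> h; Z -> da; Z -> dh.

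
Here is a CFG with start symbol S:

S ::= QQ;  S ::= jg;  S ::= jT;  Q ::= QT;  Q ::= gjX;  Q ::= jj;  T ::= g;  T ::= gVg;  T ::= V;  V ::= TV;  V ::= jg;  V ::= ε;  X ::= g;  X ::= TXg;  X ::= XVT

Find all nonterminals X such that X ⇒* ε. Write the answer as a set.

Directly nullable (have an ε-rule): {V}.
T is nullable via T -> V (every symbol on the right is already known nullable).
Not nullable: Q, S, X — each has a terminal in every rule's right-hand side or depends on a non-nullable symbol.

{T, V}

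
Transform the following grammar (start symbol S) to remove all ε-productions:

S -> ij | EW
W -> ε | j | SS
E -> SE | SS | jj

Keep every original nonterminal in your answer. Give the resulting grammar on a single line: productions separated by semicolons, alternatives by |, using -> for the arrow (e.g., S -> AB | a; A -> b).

Nullable set: {W}.
S -> EW: W nullable, giving E | EW.
Drop W -> ε.
Unchanged (no nullable symbols): S -> ij; E -> SE; E -> SS; E -> jj; W -> SS; W -> j.

S -> E | EW | ij; E -> SE | SS | jj; W -> j | SS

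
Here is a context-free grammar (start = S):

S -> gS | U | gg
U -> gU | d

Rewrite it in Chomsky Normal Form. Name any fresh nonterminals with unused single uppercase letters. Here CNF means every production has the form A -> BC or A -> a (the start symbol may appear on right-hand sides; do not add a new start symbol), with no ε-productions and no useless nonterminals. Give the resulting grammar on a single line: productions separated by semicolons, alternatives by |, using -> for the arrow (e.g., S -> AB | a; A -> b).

S -> d | AA | AS | AU; A -> g; U -> d | AU

No ε-productions.
After unit-elimination: S -> d | gS | gU | gg; U -> d | gU.
TERM: introduce A -> g and substitute in every rule of length ≥2.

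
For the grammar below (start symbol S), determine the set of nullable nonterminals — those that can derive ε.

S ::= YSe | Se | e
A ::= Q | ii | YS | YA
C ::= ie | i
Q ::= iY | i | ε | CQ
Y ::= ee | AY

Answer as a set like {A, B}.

{A, Q}

Directly nullable (have an ε-rule): {Q}.
A is nullable via A -> Q (every symbol on the right is already known nullable).
Not nullable: C, S, Y — each has a terminal in every rule's right-hand side or depends on a non-nullable symbol.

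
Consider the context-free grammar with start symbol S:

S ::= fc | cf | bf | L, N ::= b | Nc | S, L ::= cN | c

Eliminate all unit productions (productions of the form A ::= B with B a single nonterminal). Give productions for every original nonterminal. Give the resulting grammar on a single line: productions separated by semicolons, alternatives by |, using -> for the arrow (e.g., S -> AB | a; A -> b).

S -> c | bf | cN | cf | fc; L -> c | cN; N -> b | c | Nc | bf | cN | cf | fc

Unit productions: N->S, S->L.
Unit pairs (A ⇒* B via units): (N,L), (N,S), (S,L).
S: inherits non-unit rules of {L, S} → bf | c | cN | cf | fc.
L: inherits non-unit rules of {L} → c | cN.
N: inherits non-unit rules of {L, N, S} → Nc | b | bf | c | cN | cf | fc.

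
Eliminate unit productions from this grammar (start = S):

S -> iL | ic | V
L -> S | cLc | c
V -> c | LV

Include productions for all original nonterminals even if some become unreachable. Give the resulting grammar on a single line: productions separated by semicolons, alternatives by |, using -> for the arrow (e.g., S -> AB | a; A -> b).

S -> c | LV | iL | ic; L -> c | LV | iL | ic | cLc; V -> c | LV

Unit productions: L->S, S->V.
Unit pairs (A ⇒* B via units): (L,S), (L,V), (S,V).
S: inherits non-unit rules of {S, V} → LV | c | iL | ic.
L: inherits non-unit rules of {L, S, V} → LV | c | cLc | iL | ic.
V: inherits non-unit rules of {V} → LV | c.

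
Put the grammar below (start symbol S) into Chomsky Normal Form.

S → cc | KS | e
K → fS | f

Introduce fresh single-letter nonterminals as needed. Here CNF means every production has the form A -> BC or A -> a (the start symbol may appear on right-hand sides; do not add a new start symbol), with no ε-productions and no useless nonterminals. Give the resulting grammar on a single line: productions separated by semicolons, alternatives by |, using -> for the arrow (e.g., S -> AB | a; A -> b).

S -> e | BB | KS; A -> f; B -> c; K -> f | AS

No ε-productions.
No unit productions to eliminate.
TERM: introduce B -> c, A -> f and substitute in every rule of length ≥2.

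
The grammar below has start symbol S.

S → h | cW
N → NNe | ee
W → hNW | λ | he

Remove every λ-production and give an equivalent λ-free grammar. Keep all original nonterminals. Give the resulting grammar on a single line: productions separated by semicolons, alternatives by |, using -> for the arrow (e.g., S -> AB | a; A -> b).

Nullable set: {W}.
S -> cW: W nullable, giving c | cW.
Drop W -> λ.
W -> hNW: W nullable, giving hN | hNW.
Unchanged (no nullable symbols): S -> h; N -> NNe; N -> ee; W -> he.

S -> c | h | cW; N -> ee | NNe; W -> hN | he | hNW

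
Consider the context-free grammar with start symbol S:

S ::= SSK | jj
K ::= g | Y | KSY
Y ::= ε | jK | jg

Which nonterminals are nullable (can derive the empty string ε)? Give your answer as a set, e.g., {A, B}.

{K, Y}

Directly nullable (have an ε-rule): {Y}.
K is nullable via K -> Y (every symbol on the right is already known nullable).
Not nullable: S — each has a terminal in every rule's right-hand side or depends on a non-nullable symbol.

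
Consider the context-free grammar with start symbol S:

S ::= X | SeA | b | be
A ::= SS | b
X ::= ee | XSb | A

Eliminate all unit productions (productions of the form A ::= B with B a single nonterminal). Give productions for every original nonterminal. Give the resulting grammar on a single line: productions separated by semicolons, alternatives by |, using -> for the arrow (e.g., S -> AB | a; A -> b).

Unit productions: S->X, X->A.
Unit pairs (A ⇒* B via units): (S,A), (S,X), (X,A).
S: inherits non-unit rules of {A, S, X} → SS | SeA | XSb | b | be | ee.
A: inherits non-unit rules of {A} → SS | b.
X: inherits non-unit rules of {A, X} → SS | XSb | b | ee.

S -> b | SS | be | ee | SeA | XSb; A -> b | SS; X -> b | SS | ee | XSb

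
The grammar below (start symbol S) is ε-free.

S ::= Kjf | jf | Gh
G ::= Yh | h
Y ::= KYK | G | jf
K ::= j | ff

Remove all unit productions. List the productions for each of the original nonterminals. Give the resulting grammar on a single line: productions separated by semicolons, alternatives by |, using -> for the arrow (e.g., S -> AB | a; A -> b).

S -> Gh | jf | Kjf; G -> h | Yh; K -> j | ff; Y -> h | Yh | jf | KYK

Unit productions: Y->G.
Unit pairs (A ⇒* B via units): (Y,G).
S: inherits non-unit rules of {S} → Gh | Kjf | jf.
G: inherits non-unit rules of {G} → Yh | h.
K: inherits non-unit rules of {K} → ff | j.
Y: inherits non-unit rules of {G, Y} → KYK | Yh | h | jf.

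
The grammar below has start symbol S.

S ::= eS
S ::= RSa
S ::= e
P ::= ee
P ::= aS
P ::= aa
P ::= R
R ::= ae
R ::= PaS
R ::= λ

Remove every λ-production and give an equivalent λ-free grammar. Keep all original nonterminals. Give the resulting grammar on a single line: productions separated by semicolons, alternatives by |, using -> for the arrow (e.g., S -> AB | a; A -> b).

S -> e | Sa | eS | RSa; P -> R | aS | aa | ee; R -> aS | ae | PaS

Nullable set: {P, R}.
S -> RSa: R nullable, giving RSa | Sa.
P -> R: R nullable, giving R.
Drop R -> λ.
R -> PaS: P nullable, giving PaS | aS.
Unchanged (no nullable symbols): S -> e; S -> eS; P -> aS; P -> aa; P -> ee; R -> ae.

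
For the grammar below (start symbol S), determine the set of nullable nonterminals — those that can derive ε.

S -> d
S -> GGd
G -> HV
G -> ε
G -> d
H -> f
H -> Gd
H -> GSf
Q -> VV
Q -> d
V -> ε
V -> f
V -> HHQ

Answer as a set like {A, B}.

{G, Q, V}

Directly nullable (have an ε-rule): {G, V}.
Q is nullable via Q -> VV (every symbol on the right is already known nullable).
Not nullable: H, S — each has a terminal in every rule's right-hand side or depends on a non-nullable symbol.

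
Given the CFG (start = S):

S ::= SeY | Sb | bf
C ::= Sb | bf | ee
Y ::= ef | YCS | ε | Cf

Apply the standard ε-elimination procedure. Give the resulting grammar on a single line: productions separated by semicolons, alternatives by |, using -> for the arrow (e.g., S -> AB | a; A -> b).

S -> Sb | Se | bf | SeY; C -> Sb | bf | ee; Y -> CS | Cf | ef | YCS

Nullable set: {Y}.
S -> SeY: Y nullable, giving Se | SeY.
Drop Y -> ε.
Y -> YCS: Y nullable, giving CS | YCS.
Unchanged (no nullable symbols): S -> Sb; S -> bf; C -> Sb; C -> bf; C -> ee; Y -> Cf; Y -> ef.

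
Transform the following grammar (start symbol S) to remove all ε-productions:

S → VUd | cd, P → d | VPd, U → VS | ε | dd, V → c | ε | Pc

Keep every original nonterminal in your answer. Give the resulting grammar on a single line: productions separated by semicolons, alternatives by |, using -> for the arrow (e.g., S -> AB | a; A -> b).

Nullable set: {U, V}.
S -> VUd: V, U nullable, giving Ud | VUd | Vd | d.
P -> VPd: V nullable, giving Pd | VPd.
Drop U -> ε.
U -> VS: V nullable, giving S | VS.
Drop V -> ε.
Unchanged (no nullable symbols): S -> cd; P -> d; U -> dd; V -> Pc; V -> c.

S -> d | Ud | Vd | cd | VUd; P -> d | Pd | VPd; U -> S | VS | dd; V -> c | Pc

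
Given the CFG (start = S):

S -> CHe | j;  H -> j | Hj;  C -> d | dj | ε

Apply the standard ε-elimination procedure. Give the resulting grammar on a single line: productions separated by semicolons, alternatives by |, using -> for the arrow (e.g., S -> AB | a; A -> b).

S -> j | He | CHe; C -> d | dj; H -> j | Hj

Nullable set: {C}.
S -> CHe: C nullable, giving CHe | He.
Drop C -> ε.
Unchanged (no nullable symbols): S -> j; C -> d; C -> dj; H -> Hj; H -> j.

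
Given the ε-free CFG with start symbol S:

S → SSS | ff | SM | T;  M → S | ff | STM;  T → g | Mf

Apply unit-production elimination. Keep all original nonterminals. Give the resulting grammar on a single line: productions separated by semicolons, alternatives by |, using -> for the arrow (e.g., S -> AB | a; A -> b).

S -> g | Mf | SM | ff | SSS; M -> g | Mf | SM | ff | SSS | STM; T -> g | Mf

Unit productions: M->S, S->T.
Unit pairs (A ⇒* B via units): (M,S), (M,T), (S,T).
S: inherits non-unit rules of {S, T} → Mf | SM | SSS | ff | g.
M: inherits non-unit rules of {M, S, T} → Mf | SM | SSS | STM | ff | g.
T: inherits non-unit rules of {T} → Mf | g.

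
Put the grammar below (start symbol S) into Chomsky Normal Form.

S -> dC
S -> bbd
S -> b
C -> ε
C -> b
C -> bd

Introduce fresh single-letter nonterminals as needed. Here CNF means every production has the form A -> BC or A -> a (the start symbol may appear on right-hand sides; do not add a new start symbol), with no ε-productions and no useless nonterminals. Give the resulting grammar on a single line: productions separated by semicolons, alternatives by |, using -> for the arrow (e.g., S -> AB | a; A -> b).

Nullable: {C}; after ε-elimination: S -> b | d | dC | bbd; C -> b | bd.
No unit productions to eliminate.
TERM: introduce A -> b, B -> d and substitute in every rule of length ≥2.
BIN: S -> AAB becomes S -> AD, D -> AB.

S -> b | d | AD | BC; A -> b; B -> d; C -> b | AB; D -> AB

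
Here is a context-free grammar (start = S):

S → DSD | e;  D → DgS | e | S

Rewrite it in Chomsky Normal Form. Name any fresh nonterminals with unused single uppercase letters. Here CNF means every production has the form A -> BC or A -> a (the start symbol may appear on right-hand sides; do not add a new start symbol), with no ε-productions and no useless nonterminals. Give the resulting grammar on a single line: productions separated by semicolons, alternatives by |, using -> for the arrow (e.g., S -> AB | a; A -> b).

No ε-productions.
After unit-elimination: S -> e | DSD; D -> e | DSD | DgS.
TERM: introduce A -> g and substitute in every rule of length ≥2.
BIN: D -> DAS becomes D -> DB, B -> AS; D -> DSD becomes D -> DC, C -> SD; S -> DSD becomes S -> DE, E -> SD.

S -> e | DE; A -> g; B -> AS; C -> SD; D -> e | DB | DC; E -> SD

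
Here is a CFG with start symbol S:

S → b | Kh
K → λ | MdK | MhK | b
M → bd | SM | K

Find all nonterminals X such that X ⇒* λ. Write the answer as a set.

{K, M}

Directly nullable (have an ε-rule): {K}.
M is nullable via M -> K (every symbol on the right is already known nullable).
Not nullable: S — each has a terminal in every rule's right-hand side or depends on a non-nullable symbol.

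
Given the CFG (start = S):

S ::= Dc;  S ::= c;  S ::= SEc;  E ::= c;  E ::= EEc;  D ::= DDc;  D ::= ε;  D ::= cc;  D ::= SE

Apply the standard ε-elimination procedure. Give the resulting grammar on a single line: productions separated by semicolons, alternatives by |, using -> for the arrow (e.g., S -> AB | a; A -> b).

Nullable set: {D}.
S -> Dc: D nullable, giving Dc | c.
Drop D -> ε.
D -> DDc: D, D nullable, giving DDc | Dc | c.
Unchanged (no nullable symbols): S -> SEc; S -> c; D -> SE; D -> cc; E -> EEc; E -> c.

S -> c | Dc | SEc; D -> c | Dc | SE | cc | DDc; E -> c | EEc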